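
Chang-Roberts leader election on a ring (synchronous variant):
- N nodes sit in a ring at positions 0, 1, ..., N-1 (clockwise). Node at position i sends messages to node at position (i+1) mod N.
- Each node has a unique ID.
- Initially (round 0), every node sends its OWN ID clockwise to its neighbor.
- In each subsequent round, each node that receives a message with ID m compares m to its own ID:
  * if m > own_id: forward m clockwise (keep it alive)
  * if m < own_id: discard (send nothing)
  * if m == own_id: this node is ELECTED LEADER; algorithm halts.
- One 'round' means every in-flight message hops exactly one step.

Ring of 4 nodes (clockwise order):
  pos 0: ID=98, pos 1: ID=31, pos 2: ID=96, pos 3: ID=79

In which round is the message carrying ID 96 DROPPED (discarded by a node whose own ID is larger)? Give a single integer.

Answer: 2

Derivation:
Round 1: pos1(id31) recv 98: fwd; pos2(id96) recv 31: drop; pos3(id79) recv 96: fwd; pos0(id98) recv 79: drop
Round 2: pos2(id96) recv 98: fwd; pos0(id98) recv 96: drop
Round 3: pos3(id79) recv 98: fwd
Round 4: pos0(id98) recv 98: ELECTED
Message ID 96 originates at pos 2; dropped at pos 0 in round 2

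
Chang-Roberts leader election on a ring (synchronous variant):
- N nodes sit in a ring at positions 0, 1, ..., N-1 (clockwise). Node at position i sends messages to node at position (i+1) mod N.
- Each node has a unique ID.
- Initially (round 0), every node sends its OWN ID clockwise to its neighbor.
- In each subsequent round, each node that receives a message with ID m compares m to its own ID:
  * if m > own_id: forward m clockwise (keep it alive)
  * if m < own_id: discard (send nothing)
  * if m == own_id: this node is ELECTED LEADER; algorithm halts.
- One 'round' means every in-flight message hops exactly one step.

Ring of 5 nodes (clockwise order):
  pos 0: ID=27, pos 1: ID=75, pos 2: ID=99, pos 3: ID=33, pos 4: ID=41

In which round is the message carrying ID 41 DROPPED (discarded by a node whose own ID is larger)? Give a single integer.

Answer: 2

Derivation:
Round 1: pos1(id75) recv 27: drop; pos2(id99) recv 75: drop; pos3(id33) recv 99: fwd; pos4(id41) recv 33: drop; pos0(id27) recv 41: fwd
Round 2: pos4(id41) recv 99: fwd; pos1(id75) recv 41: drop
Round 3: pos0(id27) recv 99: fwd
Round 4: pos1(id75) recv 99: fwd
Round 5: pos2(id99) recv 99: ELECTED
Message ID 41 originates at pos 4; dropped at pos 1 in round 2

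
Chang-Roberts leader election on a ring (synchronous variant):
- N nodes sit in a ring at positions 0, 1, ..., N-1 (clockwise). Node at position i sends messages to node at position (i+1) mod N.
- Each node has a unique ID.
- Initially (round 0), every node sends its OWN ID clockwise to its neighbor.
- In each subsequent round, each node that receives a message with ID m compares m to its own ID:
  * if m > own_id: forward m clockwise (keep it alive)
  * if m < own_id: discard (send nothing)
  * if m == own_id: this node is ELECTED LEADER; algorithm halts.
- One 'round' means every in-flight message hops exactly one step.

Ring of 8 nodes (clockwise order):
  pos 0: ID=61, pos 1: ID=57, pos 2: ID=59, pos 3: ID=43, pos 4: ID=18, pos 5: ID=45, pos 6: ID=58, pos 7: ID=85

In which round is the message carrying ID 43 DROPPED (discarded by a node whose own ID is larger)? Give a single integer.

Answer: 2

Derivation:
Round 1: pos1(id57) recv 61: fwd; pos2(id59) recv 57: drop; pos3(id43) recv 59: fwd; pos4(id18) recv 43: fwd; pos5(id45) recv 18: drop; pos6(id58) recv 45: drop; pos7(id85) recv 58: drop; pos0(id61) recv 85: fwd
Round 2: pos2(id59) recv 61: fwd; pos4(id18) recv 59: fwd; pos5(id45) recv 43: drop; pos1(id57) recv 85: fwd
Round 3: pos3(id43) recv 61: fwd; pos5(id45) recv 59: fwd; pos2(id59) recv 85: fwd
Round 4: pos4(id18) recv 61: fwd; pos6(id58) recv 59: fwd; pos3(id43) recv 85: fwd
Round 5: pos5(id45) recv 61: fwd; pos7(id85) recv 59: drop; pos4(id18) recv 85: fwd
Round 6: pos6(id58) recv 61: fwd; pos5(id45) recv 85: fwd
Round 7: pos7(id85) recv 61: drop; pos6(id58) recv 85: fwd
Round 8: pos7(id85) recv 85: ELECTED
Message ID 43 originates at pos 3; dropped at pos 5 in round 2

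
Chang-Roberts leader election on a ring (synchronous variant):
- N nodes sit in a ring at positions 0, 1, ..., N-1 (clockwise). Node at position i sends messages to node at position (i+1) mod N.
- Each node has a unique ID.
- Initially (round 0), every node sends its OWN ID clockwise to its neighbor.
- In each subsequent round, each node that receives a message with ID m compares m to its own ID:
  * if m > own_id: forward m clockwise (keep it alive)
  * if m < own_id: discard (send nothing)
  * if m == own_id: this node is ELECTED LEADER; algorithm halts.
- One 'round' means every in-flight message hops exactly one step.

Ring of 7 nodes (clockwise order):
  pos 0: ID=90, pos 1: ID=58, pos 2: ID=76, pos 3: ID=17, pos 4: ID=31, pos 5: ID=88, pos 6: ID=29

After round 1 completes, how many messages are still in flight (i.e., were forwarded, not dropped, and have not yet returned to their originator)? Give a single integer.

Round 1: pos1(id58) recv 90: fwd; pos2(id76) recv 58: drop; pos3(id17) recv 76: fwd; pos4(id31) recv 17: drop; pos5(id88) recv 31: drop; pos6(id29) recv 88: fwd; pos0(id90) recv 29: drop
After round 1: 3 messages still in flight

Answer: 3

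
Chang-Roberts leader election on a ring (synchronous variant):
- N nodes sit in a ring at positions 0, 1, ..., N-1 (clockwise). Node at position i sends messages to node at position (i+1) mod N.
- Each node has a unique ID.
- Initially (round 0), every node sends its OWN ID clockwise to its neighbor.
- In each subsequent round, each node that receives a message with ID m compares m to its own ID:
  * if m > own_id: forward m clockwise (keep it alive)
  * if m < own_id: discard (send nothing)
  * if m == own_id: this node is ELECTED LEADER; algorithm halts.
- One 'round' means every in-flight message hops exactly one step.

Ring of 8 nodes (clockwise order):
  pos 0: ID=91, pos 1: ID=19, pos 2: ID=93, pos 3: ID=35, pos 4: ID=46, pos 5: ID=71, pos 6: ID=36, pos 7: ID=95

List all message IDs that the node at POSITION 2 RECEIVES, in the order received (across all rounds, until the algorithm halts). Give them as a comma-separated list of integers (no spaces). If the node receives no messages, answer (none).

Round 1: pos1(id19) recv 91: fwd; pos2(id93) recv 19: drop; pos3(id35) recv 93: fwd; pos4(id46) recv 35: drop; pos5(id71) recv 46: drop; pos6(id36) recv 71: fwd; pos7(id95) recv 36: drop; pos0(id91) recv 95: fwd
Round 2: pos2(id93) recv 91: drop; pos4(id46) recv 93: fwd; pos7(id95) recv 71: drop; pos1(id19) recv 95: fwd
Round 3: pos5(id71) recv 93: fwd; pos2(id93) recv 95: fwd
Round 4: pos6(id36) recv 93: fwd; pos3(id35) recv 95: fwd
Round 5: pos7(id95) recv 93: drop; pos4(id46) recv 95: fwd
Round 6: pos5(id71) recv 95: fwd
Round 7: pos6(id36) recv 95: fwd
Round 8: pos7(id95) recv 95: ELECTED

Answer: 19,91,95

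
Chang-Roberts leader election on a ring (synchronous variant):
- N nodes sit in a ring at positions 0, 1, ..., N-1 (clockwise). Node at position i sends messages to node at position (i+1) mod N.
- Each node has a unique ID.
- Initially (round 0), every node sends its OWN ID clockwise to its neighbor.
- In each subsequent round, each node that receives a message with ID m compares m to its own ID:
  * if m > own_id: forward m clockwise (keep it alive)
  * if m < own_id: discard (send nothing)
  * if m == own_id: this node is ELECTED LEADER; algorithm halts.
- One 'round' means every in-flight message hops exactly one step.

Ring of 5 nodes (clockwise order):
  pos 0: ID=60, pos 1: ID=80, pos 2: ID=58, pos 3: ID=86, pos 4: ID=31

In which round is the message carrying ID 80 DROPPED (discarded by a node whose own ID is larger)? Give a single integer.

Round 1: pos1(id80) recv 60: drop; pos2(id58) recv 80: fwd; pos3(id86) recv 58: drop; pos4(id31) recv 86: fwd; pos0(id60) recv 31: drop
Round 2: pos3(id86) recv 80: drop; pos0(id60) recv 86: fwd
Round 3: pos1(id80) recv 86: fwd
Round 4: pos2(id58) recv 86: fwd
Round 5: pos3(id86) recv 86: ELECTED
Message ID 80 originates at pos 1; dropped at pos 3 in round 2

Answer: 2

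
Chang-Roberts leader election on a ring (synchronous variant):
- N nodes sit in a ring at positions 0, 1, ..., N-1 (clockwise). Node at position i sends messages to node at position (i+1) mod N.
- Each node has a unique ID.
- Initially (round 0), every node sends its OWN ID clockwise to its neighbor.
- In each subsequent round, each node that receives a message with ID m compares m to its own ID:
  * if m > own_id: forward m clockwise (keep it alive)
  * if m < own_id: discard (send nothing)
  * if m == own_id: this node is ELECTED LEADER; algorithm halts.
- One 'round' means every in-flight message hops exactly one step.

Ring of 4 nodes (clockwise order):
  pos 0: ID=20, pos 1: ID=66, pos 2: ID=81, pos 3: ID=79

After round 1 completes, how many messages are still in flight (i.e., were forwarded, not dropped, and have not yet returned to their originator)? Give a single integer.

Answer: 2

Derivation:
Round 1: pos1(id66) recv 20: drop; pos2(id81) recv 66: drop; pos3(id79) recv 81: fwd; pos0(id20) recv 79: fwd
After round 1: 2 messages still in flight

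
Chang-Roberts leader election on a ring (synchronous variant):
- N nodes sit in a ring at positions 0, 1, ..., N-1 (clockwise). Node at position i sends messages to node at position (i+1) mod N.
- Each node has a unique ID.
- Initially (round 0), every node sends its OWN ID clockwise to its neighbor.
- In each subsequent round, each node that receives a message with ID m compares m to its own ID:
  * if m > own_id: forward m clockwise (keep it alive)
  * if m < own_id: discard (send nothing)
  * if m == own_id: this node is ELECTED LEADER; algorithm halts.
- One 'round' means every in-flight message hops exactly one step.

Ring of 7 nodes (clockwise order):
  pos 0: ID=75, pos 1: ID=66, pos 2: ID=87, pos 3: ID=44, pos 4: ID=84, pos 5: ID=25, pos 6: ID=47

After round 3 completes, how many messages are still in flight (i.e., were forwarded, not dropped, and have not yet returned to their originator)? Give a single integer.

Round 1: pos1(id66) recv 75: fwd; pos2(id87) recv 66: drop; pos3(id44) recv 87: fwd; pos4(id84) recv 44: drop; pos5(id25) recv 84: fwd; pos6(id47) recv 25: drop; pos0(id75) recv 47: drop
Round 2: pos2(id87) recv 75: drop; pos4(id84) recv 87: fwd; pos6(id47) recv 84: fwd
Round 3: pos5(id25) recv 87: fwd; pos0(id75) recv 84: fwd
After round 3: 2 messages still in flight

Answer: 2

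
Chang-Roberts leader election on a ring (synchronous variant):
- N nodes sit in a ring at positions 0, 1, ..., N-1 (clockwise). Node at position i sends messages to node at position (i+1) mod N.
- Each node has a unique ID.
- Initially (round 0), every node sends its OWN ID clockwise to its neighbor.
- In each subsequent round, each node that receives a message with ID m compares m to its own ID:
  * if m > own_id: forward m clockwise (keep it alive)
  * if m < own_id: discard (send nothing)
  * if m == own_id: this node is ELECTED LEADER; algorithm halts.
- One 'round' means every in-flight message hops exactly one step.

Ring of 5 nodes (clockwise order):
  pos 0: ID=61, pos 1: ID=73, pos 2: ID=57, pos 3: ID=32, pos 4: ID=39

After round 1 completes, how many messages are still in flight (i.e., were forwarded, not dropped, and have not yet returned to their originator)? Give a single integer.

Round 1: pos1(id73) recv 61: drop; pos2(id57) recv 73: fwd; pos3(id32) recv 57: fwd; pos4(id39) recv 32: drop; pos0(id61) recv 39: drop
After round 1: 2 messages still in flight

Answer: 2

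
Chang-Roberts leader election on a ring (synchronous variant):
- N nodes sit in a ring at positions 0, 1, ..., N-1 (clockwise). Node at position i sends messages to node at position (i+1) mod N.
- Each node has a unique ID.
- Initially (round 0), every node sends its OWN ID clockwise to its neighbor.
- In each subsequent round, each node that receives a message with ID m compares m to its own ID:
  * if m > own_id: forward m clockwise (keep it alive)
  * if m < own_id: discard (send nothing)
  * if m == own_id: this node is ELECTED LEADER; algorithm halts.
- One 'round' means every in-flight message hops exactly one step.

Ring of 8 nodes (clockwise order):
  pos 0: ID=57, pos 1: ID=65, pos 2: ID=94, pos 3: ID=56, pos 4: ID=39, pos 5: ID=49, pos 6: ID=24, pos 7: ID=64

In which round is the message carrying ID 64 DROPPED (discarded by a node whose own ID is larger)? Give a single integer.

Answer: 2

Derivation:
Round 1: pos1(id65) recv 57: drop; pos2(id94) recv 65: drop; pos3(id56) recv 94: fwd; pos4(id39) recv 56: fwd; pos5(id49) recv 39: drop; pos6(id24) recv 49: fwd; pos7(id64) recv 24: drop; pos0(id57) recv 64: fwd
Round 2: pos4(id39) recv 94: fwd; pos5(id49) recv 56: fwd; pos7(id64) recv 49: drop; pos1(id65) recv 64: drop
Round 3: pos5(id49) recv 94: fwd; pos6(id24) recv 56: fwd
Round 4: pos6(id24) recv 94: fwd; pos7(id64) recv 56: drop
Round 5: pos7(id64) recv 94: fwd
Round 6: pos0(id57) recv 94: fwd
Round 7: pos1(id65) recv 94: fwd
Round 8: pos2(id94) recv 94: ELECTED
Message ID 64 originates at pos 7; dropped at pos 1 in round 2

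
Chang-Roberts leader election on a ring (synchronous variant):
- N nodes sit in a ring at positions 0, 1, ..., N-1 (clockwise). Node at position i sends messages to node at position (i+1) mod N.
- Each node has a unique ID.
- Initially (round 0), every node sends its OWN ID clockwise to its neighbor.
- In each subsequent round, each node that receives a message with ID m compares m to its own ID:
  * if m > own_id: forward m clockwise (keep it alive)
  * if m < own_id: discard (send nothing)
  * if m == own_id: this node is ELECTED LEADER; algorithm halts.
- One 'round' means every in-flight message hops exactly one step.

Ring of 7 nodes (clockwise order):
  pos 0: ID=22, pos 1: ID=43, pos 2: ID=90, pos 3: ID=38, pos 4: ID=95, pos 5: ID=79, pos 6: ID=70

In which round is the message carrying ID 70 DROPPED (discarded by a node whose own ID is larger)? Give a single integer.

Round 1: pos1(id43) recv 22: drop; pos2(id90) recv 43: drop; pos3(id38) recv 90: fwd; pos4(id95) recv 38: drop; pos5(id79) recv 95: fwd; pos6(id70) recv 79: fwd; pos0(id22) recv 70: fwd
Round 2: pos4(id95) recv 90: drop; pos6(id70) recv 95: fwd; pos0(id22) recv 79: fwd; pos1(id43) recv 70: fwd
Round 3: pos0(id22) recv 95: fwd; pos1(id43) recv 79: fwd; pos2(id90) recv 70: drop
Round 4: pos1(id43) recv 95: fwd; pos2(id90) recv 79: drop
Round 5: pos2(id90) recv 95: fwd
Round 6: pos3(id38) recv 95: fwd
Round 7: pos4(id95) recv 95: ELECTED
Message ID 70 originates at pos 6; dropped at pos 2 in round 3

Answer: 3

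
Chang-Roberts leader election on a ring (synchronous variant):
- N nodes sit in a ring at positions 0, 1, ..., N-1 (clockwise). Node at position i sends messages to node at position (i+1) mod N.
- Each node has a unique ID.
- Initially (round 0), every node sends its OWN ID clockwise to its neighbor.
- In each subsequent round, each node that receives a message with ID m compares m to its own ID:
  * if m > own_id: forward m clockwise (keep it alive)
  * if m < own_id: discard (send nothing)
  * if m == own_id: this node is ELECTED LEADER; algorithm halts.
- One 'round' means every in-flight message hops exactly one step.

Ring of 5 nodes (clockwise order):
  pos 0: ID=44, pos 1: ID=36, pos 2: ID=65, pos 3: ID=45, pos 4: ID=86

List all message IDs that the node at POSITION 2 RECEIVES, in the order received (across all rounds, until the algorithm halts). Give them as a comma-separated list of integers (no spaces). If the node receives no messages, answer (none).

Answer: 36,44,86

Derivation:
Round 1: pos1(id36) recv 44: fwd; pos2(id65) recv 36: drop; pos3(id45) recv 65: fwd; pos4(id86) recv 45: drop; pos0(id44) recv 86: fwd
Round 2: pos2(id65) recv 44: drop; pos4(id86) recv 65: drop; pos1(id36) recv 86: fwd
Round 3: pos2(id65) recv 86: fwd
Round 4: pos3(id45) recv 86: fwd
Round 5: pos4(id86) recv 86: ELECTED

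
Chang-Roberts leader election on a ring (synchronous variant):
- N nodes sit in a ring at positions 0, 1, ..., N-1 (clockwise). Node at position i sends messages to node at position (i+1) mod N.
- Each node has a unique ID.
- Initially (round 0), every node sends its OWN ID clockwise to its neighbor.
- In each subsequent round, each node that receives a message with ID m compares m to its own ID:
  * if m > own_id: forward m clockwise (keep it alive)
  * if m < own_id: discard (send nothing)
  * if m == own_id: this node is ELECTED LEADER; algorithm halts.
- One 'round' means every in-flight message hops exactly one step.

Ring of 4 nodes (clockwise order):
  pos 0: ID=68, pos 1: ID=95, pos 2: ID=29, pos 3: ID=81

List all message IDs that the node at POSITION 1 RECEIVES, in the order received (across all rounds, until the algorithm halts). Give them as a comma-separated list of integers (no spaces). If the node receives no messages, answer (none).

Answer: 68,81,95

Derivation:
Round 1: pos1(id95) recv 68: drop; pos2(id29) recv 95: fwd; pos3(id81) recv 29: drop; pos0(id68) recv 81: fwd
Round 2: pos3(id81) recv 95: fwd; pos1(id95) recv 81: drop
Round 3: pos0(id68) recv 95: fwd
Round 4: pos1(id95) recv 95: ELECTED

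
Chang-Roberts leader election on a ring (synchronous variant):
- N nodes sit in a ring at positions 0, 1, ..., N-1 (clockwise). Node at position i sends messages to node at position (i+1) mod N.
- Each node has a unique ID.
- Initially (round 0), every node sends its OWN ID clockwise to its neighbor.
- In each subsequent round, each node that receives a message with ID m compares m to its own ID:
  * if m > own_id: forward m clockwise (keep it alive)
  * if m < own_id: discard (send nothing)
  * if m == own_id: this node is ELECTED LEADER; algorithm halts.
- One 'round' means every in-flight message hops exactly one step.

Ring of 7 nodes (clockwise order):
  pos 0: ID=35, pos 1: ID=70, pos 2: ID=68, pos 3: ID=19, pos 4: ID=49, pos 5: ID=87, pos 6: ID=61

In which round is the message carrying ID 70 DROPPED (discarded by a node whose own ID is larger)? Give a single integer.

Answer: 4

Derivation:
Round 1: pos1(id70) recv 35: drop; pos2(id68) recv 70: fwd; pos3(id19) recv 68: fwd; pos4(id49) recv 19: drop; pos5(id87) recv 49: drop; pos6(id61) recv 87: fwd; pos0(id35) recv 61: fwd
Round 2: pos3(id19) recv 70: fwd; pos4(id49) recv 68: fwd; pos0(id35) recv 87: fwd; pos1(id70) recv 61: drop
Round 3: pos4(id49) recv 70: fwd; pos5(id87) recv 68: drop; pos1(id70) recv 87: fwd
Round 4: pos5(id87) recv 70: drop; pos2(id68) recv 87: fwd
Round 5: pos3(id19) recv 87: fwd
Round 6: pos4(id49) recv 87: fwd
Round 7: pos5(id87) recv 87: ELECTED
Message ID 70 originates at pos 1; dropped at pos 5 in round 4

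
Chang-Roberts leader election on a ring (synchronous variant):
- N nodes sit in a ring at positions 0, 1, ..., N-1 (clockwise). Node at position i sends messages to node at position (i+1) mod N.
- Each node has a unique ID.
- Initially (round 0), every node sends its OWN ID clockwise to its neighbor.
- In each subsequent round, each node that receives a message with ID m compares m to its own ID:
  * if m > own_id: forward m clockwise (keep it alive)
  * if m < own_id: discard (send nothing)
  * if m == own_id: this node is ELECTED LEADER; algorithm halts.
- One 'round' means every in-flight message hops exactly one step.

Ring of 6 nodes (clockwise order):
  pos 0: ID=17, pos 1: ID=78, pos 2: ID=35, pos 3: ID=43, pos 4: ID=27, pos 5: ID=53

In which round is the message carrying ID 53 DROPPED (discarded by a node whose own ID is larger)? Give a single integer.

Round 1: pos1(id78) recv 17: drop; pos2(id35) recv 78: fwd; pos3(id43) recv 35: drop; pos4(id27) recv 43: fwd; pos5(id53) recv 27: drop; pos0(id17) recv 53: fwd
Round 2: pos3(id43) recv 78: fwd; pos5(id53) recv 43: drop; pos1(id78) recv 53: drop
Round 3: pos4(id27) recv 78: fwd
Round 4: pos5(id53) recv 78: fwd
Round 5: pos0(id17) recv 78: fwd
Round 6: pos1(id78) recv 78: ELECTED
Message ID 53 originates at pos 5; dropped at pos 1 in round 2

Answer: 2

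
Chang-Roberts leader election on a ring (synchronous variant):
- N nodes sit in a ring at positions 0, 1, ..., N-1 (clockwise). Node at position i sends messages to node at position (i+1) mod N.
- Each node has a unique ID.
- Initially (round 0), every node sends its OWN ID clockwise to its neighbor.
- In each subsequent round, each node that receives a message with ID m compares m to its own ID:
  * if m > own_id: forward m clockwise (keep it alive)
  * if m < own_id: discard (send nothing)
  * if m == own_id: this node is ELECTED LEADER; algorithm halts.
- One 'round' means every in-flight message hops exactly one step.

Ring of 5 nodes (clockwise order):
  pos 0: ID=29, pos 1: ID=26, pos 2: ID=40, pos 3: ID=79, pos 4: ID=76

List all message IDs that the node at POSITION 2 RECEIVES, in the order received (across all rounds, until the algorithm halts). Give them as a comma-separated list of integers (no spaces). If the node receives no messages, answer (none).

Answer: 26,29,76,79

Derivation:
Round 1: pos1(id26) recv 29: fwd; pos2(id40) recv 26: drop; pos3(id79) recv 40: drop; pos4(id76) recv 79: fwd; pos0(id29) recv 76: fwd
Round 2: pos2(id40) recv 29: drop; pos0(id29) recv 79: fwd; pos1(id26) recv 76: fwd
Round 3: pos1(id26) recv 79: fwd; pos2(id40) recv 76: fwd
Round 4: pos2(id40) recv 79: fwd; pos3(id79) recv 76: drop
Round 5: pos3(id79) recv 79: ELECTED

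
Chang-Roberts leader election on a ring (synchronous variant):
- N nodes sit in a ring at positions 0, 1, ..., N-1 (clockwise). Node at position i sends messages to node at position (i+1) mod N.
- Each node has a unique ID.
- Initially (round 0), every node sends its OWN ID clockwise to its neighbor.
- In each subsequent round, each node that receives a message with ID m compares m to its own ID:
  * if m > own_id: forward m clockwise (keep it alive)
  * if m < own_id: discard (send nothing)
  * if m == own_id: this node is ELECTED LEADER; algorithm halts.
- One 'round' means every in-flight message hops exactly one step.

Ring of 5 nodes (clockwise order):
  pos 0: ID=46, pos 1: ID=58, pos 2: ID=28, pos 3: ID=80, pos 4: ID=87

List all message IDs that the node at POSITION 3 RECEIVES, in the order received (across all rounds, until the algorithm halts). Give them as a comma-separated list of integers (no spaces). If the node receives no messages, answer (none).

Round 1: pos1(id58) recv 46: drop; pos2(id28) recv 58: fwd; pos3(id80) recv 28: drop; pos4(id87) recv 80: drop; pos0(id46) recv 87: fwd
Round 2: pos3(id80) recv 58: drop; pos1(id58) recv 87: fwd
Round 3: pos2(id28) recv 87: fwd
Round 4: pos3(id80) recv 87: fwd
Round 5: pos4(id87) recv 87: ELECTED

Answer: 28,58,87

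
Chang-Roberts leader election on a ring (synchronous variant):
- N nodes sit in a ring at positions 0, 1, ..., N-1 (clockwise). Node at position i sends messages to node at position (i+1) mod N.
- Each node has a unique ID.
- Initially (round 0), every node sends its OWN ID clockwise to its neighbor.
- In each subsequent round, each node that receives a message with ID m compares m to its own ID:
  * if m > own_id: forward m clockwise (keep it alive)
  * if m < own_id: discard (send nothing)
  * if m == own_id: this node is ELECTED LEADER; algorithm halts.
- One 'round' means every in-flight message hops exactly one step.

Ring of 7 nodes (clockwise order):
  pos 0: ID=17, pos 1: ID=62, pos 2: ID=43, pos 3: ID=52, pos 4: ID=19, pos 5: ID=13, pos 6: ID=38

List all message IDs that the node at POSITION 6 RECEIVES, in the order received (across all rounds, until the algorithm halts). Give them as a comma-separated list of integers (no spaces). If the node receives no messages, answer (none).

Round 1: pos1(id62) recv 17: drop; pos2(id43) recv 62: fwd; pos3(id52) recv 43: drop; pos4(id19) recv 52: fwd; pos5(id13) recv 19: fwd; pos6(id38) recv 13: drop; pos0(id17) recv 38: fwd
Round 2: pos3(id52) recv 62: fwd; pos5(id13) recv 52: fwd; pos6(id38) recv 19: drop; pos1(id62) recv 38: drop
Round 3: pos4(id19) recv 62: fwd; pos6(id38) recv 52: fwd
Round 4: pos5(id13) recv 62: fwd; pos0(id17) recv 52: fwd
Round 5: pos6(id38) recv 62: fwd; pos1(id62) recv 52: drop
Round 6: pos0(id17) recv 62: fwd
Round 7: pos1(id62) recv 62: ELECTED

Answer: 13,19,52,62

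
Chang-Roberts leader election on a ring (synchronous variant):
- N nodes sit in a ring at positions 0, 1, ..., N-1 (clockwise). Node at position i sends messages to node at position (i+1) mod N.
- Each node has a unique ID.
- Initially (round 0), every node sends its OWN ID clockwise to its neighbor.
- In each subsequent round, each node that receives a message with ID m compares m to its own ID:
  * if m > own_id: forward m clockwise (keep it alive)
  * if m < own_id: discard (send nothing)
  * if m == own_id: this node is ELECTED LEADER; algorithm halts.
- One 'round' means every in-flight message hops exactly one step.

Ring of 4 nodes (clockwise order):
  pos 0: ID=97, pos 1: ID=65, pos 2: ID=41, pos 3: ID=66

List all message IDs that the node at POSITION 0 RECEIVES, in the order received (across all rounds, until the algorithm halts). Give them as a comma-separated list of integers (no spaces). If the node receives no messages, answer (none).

Round 1: pos1(id65) recv 97: fwd; pos2(id41) recv 65: fwd; pos3(id66) recv 41: drop; pos0(id97) recv 66: drop
Round 2: pos2(id41) recv 97: fwd; pos3(id66) recv 65: drop
Round 3: pos3(id66) recv 97: fwd
Round 4: pos0(id97) recv 97: ELECTED

Answer: 66,97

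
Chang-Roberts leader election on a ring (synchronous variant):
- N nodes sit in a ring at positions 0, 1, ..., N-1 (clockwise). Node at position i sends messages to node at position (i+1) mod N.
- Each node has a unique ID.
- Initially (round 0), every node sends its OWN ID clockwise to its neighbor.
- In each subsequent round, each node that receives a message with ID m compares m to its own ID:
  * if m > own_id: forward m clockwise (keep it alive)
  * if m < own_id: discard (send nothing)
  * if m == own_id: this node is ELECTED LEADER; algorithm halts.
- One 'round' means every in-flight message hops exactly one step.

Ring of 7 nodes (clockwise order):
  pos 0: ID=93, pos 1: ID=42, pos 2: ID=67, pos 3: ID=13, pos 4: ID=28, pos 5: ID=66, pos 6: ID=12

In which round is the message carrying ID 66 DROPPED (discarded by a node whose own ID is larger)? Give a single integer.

Answer: 2

Derivation:
Round 1: pos1(id42) recv 93: fwd; pos2(id67) recv 42: drop; pos3(id13) recv 67: fwd; pos4(id28) recv 13: drop; pos5(id66) recv 28: drop; pos6(id12) recv 66: fwd; pos0(id93) recv 12: drop
Round 2: pos2(id67) recv 93: fwd; pos4(id28) recv 67: fwd; pos0(id93) recv 66: drop
Round 3: pos3(id13) recv 93: fwd; pos5(id66) recv 67: fwd
Round 4: pos4(id28) recv 93: fwd; pos6(id12) recv 67: fwd
Round 5: pos5(id66) recv 93: fwd; pos0(id93) recv 67: drop
Round 6: pos6(id12) recv 93: fwd
Round 7: pos0(id93) recv 93: ELECTED
Message ID 66 originates at pos 5; dropped at pos 0 in round 2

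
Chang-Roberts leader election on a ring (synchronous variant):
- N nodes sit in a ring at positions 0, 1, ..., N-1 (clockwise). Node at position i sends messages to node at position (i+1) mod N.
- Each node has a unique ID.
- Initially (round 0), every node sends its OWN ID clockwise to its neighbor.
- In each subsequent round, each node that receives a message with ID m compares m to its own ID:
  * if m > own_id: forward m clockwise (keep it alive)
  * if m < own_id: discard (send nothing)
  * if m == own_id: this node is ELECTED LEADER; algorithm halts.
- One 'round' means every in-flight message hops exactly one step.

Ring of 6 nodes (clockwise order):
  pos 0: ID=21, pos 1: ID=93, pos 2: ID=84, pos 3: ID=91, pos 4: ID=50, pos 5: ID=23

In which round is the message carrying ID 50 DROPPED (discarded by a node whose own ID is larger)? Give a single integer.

Round 1: pos1(id93) recv 21: drop; pos2(id84) recv 93: fwd; pos3(id91) recv 84: drop; pos4(id50) recv 91: fwd; pos5(id23) recv 50: fwd; pos0(id21) recv 23: fwd
Round 2: pos3(id91) recv 93: fwd; pos5(id23) recv 91: fwd; pos0(id21) recv 50: fwd; pos1(id93) recv 23: drop
Round 3: pos4(id50) recv 93: fwd; pos0(id21) recv 91: fwd; pos1(id93) recv 50: drop
Round 4: pos5(id23) recv 93: fwd; pos1(id93) recv 91: drop
Round 5: pos0(id21) recv 93: fwd
Round 6: pos1(id93) recv 93: ELECTED
Message ID 50 originates at pos 4; dropped at pos 1 in round 3

Answer: 3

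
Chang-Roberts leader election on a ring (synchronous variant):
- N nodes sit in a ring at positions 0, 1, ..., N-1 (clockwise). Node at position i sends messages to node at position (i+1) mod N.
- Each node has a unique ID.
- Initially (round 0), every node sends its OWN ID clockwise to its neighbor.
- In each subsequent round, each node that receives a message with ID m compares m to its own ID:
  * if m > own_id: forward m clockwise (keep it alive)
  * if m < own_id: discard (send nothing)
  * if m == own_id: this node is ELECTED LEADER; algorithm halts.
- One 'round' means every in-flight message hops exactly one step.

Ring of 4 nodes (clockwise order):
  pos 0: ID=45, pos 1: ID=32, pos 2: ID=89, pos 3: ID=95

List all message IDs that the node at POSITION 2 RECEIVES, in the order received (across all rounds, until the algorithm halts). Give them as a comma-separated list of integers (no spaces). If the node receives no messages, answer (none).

Answer: 32,45,95

Derivation:
Round 1: pos1(id32) recv 45: fwd; pos2(id89) recv 32: drop; pos3(id95) recv 89: drop; pos0(id45) recv 95: fwd
Round 2: pos2(id89) recv 45: drop; pos1(id32) recv 95: fwd
Round 3: pos2(id89) recv 95: fwd
Round 4: pos3(id95) recv 95: ELECTED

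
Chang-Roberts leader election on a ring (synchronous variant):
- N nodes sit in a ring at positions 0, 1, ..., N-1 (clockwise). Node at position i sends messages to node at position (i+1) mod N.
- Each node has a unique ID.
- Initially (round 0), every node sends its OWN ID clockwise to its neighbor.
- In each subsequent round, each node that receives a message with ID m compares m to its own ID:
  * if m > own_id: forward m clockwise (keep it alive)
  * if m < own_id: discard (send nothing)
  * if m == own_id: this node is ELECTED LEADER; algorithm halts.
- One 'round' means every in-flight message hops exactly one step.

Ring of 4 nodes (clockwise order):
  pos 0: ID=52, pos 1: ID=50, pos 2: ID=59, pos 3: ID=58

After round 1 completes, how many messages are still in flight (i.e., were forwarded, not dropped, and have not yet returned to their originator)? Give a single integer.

Round 1: pos1(id50) recv 52: fwd; pos2(id59) recv 50: drop; pos3(id58) recv 59: fwd; pos0(id52) recv 58: fwd
After round 1: 3 messages still in flight

Answer: 3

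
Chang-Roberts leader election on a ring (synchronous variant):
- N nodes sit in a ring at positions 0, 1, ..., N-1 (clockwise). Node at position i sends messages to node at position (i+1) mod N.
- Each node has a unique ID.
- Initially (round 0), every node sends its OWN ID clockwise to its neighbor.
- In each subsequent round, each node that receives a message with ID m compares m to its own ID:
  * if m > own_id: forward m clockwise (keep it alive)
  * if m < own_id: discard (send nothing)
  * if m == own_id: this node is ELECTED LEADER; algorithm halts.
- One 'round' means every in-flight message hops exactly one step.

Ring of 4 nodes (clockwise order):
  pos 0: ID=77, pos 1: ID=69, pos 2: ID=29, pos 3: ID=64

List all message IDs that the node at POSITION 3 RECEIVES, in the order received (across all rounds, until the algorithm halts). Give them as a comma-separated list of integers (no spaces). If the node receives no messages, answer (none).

Round 1: pos1(id69) recv 77: fwd; pos2(id29) recv 69: fwd; pos3(id64) recv 29: drop; pos0(id77) recv 64: drop
Round 2: pos2(id29) recv 77: fwd; pos3(id64) recv 69: fwd
Round 3: pos3(id64) recv 77: fwd; pos0(id77) recv 69: drop
Round 4: pos0(id77) recv 77: ELECTED

Answer: 29,69,77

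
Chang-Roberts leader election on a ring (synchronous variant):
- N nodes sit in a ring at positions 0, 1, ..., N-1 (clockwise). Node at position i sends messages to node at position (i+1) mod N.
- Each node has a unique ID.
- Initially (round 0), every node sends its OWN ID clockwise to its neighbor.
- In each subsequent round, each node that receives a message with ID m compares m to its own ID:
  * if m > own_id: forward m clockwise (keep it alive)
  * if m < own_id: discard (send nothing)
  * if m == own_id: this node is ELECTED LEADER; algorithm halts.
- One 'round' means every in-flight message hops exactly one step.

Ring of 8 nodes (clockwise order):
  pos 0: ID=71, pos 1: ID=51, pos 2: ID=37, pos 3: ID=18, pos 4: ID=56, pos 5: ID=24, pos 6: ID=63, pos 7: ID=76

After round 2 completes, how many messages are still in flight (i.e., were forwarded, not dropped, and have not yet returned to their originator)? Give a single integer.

Round 1: pos1(id51) recv 71: fwd; pos2(id37) recv 51: fwd; pos3(id18) recv 37: fwd; pos4(id56) recv 18: drop; pos5(id24) recv 56: fwd; pos6(id63) recv 24: drop; pos7(id76) recv 63: drop; pos0(id71) recv 76: fwd
Round 2: pos2(id37) recv 71: fwd; pos3(id18) recv 51: fwd; pos4(id56) recv 37: drop; pos6(id63) recv 56: drop; pos1(id51) recv 76: fwd
After round 2: 3 messages still in flight

Answer: 3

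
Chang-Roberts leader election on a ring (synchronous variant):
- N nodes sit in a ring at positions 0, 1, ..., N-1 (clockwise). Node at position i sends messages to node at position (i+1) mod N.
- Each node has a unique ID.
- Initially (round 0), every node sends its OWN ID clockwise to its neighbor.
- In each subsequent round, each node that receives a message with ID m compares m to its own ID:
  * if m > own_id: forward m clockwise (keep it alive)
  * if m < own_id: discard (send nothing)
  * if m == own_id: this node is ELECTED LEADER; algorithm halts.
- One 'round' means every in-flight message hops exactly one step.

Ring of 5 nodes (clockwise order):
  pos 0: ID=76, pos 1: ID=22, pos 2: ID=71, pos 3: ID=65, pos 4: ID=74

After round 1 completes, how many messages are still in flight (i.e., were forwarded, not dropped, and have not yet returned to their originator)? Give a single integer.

Answer: 2

Derivation:
Round 1: pos1(id22) recv 76: fwd; pos2(id71) recv 22: drop; pos3(id65) recv 71: fwd; pos4(id74) recv 65: drop; pos0(id76) recv 74: drop
After round 1: 2 messages still in flight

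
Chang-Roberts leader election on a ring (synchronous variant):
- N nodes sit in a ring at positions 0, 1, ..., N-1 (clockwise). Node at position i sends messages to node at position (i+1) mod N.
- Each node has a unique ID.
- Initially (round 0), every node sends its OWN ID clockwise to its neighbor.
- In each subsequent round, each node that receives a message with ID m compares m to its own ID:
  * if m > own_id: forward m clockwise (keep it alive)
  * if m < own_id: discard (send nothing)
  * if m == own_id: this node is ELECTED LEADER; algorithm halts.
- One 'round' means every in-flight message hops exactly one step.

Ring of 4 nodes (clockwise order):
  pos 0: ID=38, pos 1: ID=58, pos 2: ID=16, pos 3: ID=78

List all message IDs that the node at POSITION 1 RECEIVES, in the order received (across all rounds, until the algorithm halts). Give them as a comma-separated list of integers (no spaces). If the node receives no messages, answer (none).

Round 1: pos1(id58) recv 38: drop; pos2(id16) recv 58: fwd; pos3(id78) recv 16: drop; pos0(id38) recv 78: fwd
Round 2: pos3(id78) recv 58: drop; pos1(id58) recv 78: fwd
Round 3: pos2(id16) recv 78: fwd
Round 4: pos3(id78) recv 78: ELECTED

Answer: 38,78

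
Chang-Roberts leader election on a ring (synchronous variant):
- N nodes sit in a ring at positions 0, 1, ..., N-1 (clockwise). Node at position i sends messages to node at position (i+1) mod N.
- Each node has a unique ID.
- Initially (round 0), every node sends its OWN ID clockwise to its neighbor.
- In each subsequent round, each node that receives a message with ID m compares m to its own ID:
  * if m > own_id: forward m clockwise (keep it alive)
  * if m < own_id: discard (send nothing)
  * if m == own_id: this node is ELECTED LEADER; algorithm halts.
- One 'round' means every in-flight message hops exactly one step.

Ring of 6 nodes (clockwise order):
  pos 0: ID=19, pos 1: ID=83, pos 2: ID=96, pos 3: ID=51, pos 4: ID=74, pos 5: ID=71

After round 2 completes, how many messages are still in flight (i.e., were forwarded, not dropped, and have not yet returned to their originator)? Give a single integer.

Round 1: pos1(id83) recv 19: drop; pos2(id96) recv 83: drop; pos3(id51) recv 96: fwd; pos4(id74) recv 51: drop; pos5(id71) recv 74: fwd; pos0(id19) recv 71: fwd
Round 2: pos4(id74) recv 96: fwd; pos0(id19) recv 74: fwd; pos1(id83) recv 71: drop
After round 2: 2 messages still in flight

Answer: 2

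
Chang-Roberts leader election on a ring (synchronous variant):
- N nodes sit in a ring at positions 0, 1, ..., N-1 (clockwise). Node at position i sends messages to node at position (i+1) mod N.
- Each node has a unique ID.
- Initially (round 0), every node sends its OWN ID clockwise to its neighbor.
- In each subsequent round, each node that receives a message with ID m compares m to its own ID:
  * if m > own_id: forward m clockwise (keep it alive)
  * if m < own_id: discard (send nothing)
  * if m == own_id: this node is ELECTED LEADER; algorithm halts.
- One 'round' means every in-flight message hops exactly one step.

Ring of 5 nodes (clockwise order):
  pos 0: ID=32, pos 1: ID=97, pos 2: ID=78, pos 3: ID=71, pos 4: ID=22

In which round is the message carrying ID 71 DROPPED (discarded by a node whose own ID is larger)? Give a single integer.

Answer: 3

Derivation:
Round 1: pos1(id97) recv 32: drop; pos2(id78) recv 97: fwd; pos3(id71) recv 78: fwd; pos4(id22) recv 71: fwd; pos0(id32) recv 22: drop
Round 2: pos3(id71) recv 97: fwd; pos4(id22) recv 78: fwd; pos0(id32) recv 71: fwd
Round 3: pos4(id22) recv 97: fwd; pos0(id32) recv 78: fwd; pos1(id97) recv 71: drop
Round 4: pos0(id32) recv 97: fwd; pos1(id97) recv 78: drop
Round 5: pos1(id97) recv 97: ELECTED
Message ID 71 originates at pos 3; dropped at pos 1 in round 3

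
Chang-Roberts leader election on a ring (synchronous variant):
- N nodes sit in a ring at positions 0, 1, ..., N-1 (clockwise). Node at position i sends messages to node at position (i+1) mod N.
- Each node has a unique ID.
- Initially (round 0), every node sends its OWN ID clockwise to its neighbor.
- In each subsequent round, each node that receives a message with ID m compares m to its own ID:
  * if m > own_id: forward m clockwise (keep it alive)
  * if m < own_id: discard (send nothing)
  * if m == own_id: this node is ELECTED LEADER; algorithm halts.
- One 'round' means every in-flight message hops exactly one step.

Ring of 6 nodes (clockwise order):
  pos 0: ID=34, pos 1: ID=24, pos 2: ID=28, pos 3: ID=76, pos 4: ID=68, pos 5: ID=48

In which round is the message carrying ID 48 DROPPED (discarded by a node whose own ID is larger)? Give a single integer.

Round 1: pos1(id24) recv 34: fwd; pos2(id28) recv 24: drop; pos3(id76) recv 28: drop; pos4(id68) recv 76: fwd; pos5(id48) recv 68: fwd; pos0(id34) recv 48: fwd
Round 2: pos2(id28) recv 34: fwd; pos5(id48) recv 76: fwd; pos0(id34) recv 68: fwd; pos1(id24) recv 48: fwd
Round 3: pos3(id76) recv 34: drop; pos0(id34) recv 76: fwd; pos1(id24) recv 68: fwd; pos2(id28) recv 48: fwd
Round 4: pos1(id24) recv 76: fwd; pos2(id28) recv 68: fwd; pos3(id76) recv 48: drop
Round 5: pos2(id28) recv 76: fwd; pos3(id76) recv 68: drop
Round 6: pos3(id76) recv 76: ELECTED
Message ID 48 originates at pos 5; dropped at pos 3 in round 4

Answer: 4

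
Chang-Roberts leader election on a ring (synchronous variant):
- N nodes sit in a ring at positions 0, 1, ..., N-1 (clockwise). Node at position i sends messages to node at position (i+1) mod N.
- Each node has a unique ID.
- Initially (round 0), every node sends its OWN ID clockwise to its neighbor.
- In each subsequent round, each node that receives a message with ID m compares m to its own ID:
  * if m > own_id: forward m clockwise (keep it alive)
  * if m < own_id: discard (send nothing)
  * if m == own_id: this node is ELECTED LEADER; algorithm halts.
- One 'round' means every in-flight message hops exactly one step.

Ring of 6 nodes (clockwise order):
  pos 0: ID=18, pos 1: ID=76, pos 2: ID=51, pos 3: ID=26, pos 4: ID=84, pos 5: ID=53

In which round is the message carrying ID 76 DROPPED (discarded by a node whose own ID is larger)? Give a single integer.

Answer: 3

Derivation:
Round 1: pos1(id76) recv 18: drop; pos2(id51) recv 76: fwd; pos3(id26) recv 51: fwd; pos4(id84) recv 26: drop; pos5(id53) recv 84: fwd; pos0(id18) recv 53: fwd
Round 2: pos3(id26) recv 76: fwd; pos4(id84) recv 51: drop; pos0(id18) recv 84: fwd; pos1(id76) recv 53: drop
Round 3: pos4(id84) recv 76: drop; pos1(id76) recv 84: fwd
Round 4: pos2(id51) recv 84: fwd
Round 5: pos3(id26) recv 84: fwd
Round 6: pos4(id84) recv 84: ELECTED
Message ID 76 originates at pos 1; dropped at pos 4 in round 3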